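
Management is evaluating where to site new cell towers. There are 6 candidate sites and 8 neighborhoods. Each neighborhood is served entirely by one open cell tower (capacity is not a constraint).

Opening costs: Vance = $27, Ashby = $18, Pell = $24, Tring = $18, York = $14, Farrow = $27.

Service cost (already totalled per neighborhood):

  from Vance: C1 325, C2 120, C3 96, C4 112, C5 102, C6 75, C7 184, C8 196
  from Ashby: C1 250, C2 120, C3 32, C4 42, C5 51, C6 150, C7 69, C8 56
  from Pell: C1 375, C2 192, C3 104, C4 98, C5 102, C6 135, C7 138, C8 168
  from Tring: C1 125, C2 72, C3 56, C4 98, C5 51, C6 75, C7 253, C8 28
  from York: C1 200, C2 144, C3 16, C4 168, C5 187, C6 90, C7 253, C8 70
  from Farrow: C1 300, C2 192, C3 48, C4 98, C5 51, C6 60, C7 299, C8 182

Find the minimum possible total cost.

Minimum total cost: 528

For any fixed open set, each neighborhood goes to its cheapest open site; total = fixed + service.
{Ashby, Tring, York}: C1→Tring 125, C2→Tring 72, C3→York 16, C4→Ashby 42, C5→Ashby 51, C6→Tring 75, C7→Ashby 69, C8→Tring 28. Service 478; fixed 50; total 528.
{Ashby, Tring}: C1→Tring 125, C2→Tring 72, C3→Ashby 32, C4→Ashby 42, C5→Ashby 51, C6→Tring 75, C7→Ashby 69, C8→Tring 28. Service 494; fixed 36; total 530.
{Ashby, Tring, York, Farrow}: C1→Tring 125, C2→Tring 72, C3→York 16, C4→Ashby 42, C5→Ashby 51, C6→Farrow 60, C7→Ashby 69, C8→Tring 28. Service 463; fixed 77; total 540.
{Vance, Ashby, Pell, Tring, York, Farrow}: service 463 + fixed 128 = 591
No other subset beats 528.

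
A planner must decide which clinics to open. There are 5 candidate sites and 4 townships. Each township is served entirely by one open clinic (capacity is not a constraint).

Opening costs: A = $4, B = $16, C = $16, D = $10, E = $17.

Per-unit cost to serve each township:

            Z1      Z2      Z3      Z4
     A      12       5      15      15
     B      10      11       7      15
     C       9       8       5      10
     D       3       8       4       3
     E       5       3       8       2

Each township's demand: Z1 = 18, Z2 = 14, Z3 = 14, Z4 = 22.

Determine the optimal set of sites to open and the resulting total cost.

Open D and E; minimum total cost 223.

For any fixed open set, each township goes to its cheapest open site; total = fixed + service.
{D, E}: Z1→D 3·18=54, Z2→E 3·14=42, Z3→D 4·14=56, Z4→E 2·22=44. Service 196; fixed 27; total 223.
{A, D, E}: service 196 + fixed 31 = 227
{B, D, E}: Z1→D 3·18=54, Z2→E 3·14=42, Z3→D 4·14=56, Z4→E 2·22=44. Service 196; fixed 43; total 239.
{A, B, C, D, E}: service 196 + fixed 63 = 259
No other subset beats 223.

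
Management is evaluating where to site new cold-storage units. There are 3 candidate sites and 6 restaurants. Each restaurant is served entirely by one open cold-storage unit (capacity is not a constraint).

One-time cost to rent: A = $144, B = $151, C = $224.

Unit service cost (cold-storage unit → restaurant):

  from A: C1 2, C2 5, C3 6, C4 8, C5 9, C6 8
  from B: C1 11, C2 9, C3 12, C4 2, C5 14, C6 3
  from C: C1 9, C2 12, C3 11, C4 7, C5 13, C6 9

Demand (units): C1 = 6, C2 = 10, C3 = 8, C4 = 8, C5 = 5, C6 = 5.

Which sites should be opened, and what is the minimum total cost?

For any fixed open set, each restaurant goes to its cheapest open site; total = fixed + service.
{A}: C1→A 2·6=12, C2→A 5·10=50, C3→A 6·8=48, C4→A 8·8=64, C5→A 9·5=45, C6→A 8·5=40. Service 259; fixed 144; total 403.
{A, B}: C1→A 2·6=12, C2→A 5·10=50, C3→A 6·8=48, C4→B 2·8=16, C5→A 9·5=45, C6→B 3·5=15. Service 186; fixed 295; total 481.
{B}: service 353 + fixed 151 = 504
{A, B, C}: C1→A 2·6=12, C2→A 5·10=50, C3→A 6·8=48, C4→B 2·8=16, C5→A 9·5=45, C6→B 3·5=15. Service 186; fixed 519; total 705.
(All 7 nonempty subsets were checked; A only is lowest.)

Open A only; minimum total cost 403.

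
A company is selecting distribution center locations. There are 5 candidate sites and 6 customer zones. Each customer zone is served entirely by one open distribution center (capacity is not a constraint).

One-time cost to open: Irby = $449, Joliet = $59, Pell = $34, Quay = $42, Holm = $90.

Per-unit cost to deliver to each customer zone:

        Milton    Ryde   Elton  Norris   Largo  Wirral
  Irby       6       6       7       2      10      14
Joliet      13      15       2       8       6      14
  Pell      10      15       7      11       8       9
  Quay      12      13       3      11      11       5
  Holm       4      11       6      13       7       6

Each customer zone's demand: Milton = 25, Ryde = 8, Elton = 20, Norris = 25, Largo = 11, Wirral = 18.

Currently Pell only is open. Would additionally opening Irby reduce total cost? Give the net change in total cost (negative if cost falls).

Current service cost with {Pell}: 1035.
Adding Irby: each customer zone re-picks its cheapest; new service cost 638, saving 397.
Extra fixed cost: 449. Net change = 449 − 397 = 52.
(Totals: 1069 → 1121.)

No — net change +52 (cost rises by 52).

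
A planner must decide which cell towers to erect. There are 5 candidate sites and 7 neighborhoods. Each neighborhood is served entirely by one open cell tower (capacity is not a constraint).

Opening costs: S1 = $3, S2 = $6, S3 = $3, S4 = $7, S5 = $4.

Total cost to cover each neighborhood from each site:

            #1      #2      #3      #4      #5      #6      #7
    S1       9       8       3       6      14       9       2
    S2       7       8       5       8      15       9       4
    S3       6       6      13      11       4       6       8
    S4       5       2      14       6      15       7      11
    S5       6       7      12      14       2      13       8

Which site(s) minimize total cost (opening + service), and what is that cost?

For any fixed open set, each neighborhood goes to its cheapest open site; total = fixed + service.
{S1, S3}: #1→S3 6, #2→S3 6, #3→S1 3, #4→S1 6, #5→S3 4, #6→S3 6, #7→S1 2. Service 33; fixed 6; total 39.
{S1, S3, S4}: service 28 + fixed 13 = 41
{S1, S3, S5}: service 31 + fixed 10 = 41
{S1, S2, S3, S4, S5}: #1→S4 5, #2→S4 2, #3→S1 3, #4→S1 6, #5→S5 2, #6→S3 6, #7→S1 2. Service 26; fixed 23; total 49.
No other subset beats 39.

Open S1 and S3; minimum total cost 39.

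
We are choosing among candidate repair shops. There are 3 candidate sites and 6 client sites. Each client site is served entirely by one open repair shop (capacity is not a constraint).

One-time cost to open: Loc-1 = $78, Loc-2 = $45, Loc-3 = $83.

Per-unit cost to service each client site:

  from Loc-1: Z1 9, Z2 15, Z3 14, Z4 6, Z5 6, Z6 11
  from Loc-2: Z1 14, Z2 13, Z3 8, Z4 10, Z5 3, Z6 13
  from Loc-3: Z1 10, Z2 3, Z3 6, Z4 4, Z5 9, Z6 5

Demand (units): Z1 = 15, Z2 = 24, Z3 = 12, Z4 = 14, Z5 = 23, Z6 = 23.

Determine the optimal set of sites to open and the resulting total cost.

Open Loc-2 and Loc-3; minimum total cost 662.

For any fixed open set, each client site goes to its cheapest open site; total = fixed + service.
{Loc-2, Loc-3}: Z1→Loc-3 10·15=150, Z2→Loc-3 3·24=72, Z3→Loc-3 6·12=72, Z4→Loc-3 4·14=56, Z5→Loc-2 3·23=69, Z6→Loc-3 5·23=115. Service 534; fixed 128; total 662.
{Loc-1, Loc-2, Loc-3}: Z1→Loc-1 9·15=135, Z2→Loc-3 3·24=72, Z3→Loc-3 6·12=72, Z4→Loc-3 4·14=56, Z5→Loc-2 3·23=69, Z6→Loc-3 5·23=115. Service 519; fixed 206; total 725.
{Loc-1, Loc-3}: Z1→Loc-1 9·15=135, Z2→Loc-3 3·24=72, Z3→Loc-3 6·12=72, Z4→Loc-3 4·14=56, Z5→Loc-1 6·23=138, Z6→Loc-3 5·23=115. Service 588; fixed 161; total 749.
{Loc-2}: service 1126 + fixed 45 = 1171
(All 7 nonempty subsets were checked; Loc-2 and Loc-3 is lowest.)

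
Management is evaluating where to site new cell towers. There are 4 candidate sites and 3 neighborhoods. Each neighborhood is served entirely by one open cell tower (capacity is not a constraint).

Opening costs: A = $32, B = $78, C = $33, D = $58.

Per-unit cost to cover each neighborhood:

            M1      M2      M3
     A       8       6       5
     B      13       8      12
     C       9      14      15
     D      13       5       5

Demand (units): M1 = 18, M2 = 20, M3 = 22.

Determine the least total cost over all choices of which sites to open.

Minimum total cost: 406

For any fixed open set, each neighborhood goes to its cheapest open site; total = fixed + service.
{A}: M1→A 8·18=144, M2→A 6·20=120, M3→A 5·22=110. Service 374; fixed 32; total 406.
{A, C}: service 374 + fixed 65 = 439
{A, D}: service 354 + fixed 90 = 444
{A, B, C, D}: service 354 + fixed 201 = 555
No other subset beats 406.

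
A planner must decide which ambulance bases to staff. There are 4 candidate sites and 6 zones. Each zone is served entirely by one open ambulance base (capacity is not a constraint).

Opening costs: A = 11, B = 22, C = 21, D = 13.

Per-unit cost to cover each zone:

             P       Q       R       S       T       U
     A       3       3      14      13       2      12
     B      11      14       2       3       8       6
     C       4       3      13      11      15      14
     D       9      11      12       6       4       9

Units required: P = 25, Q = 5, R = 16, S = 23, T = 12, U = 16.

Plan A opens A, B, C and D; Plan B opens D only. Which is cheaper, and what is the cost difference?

Plan A: {A, B, C, D}: P→A 3·25=75, Q→A 3·5=15, R→B 2·16=32, S→B 3·23=69, T→A 2·12=24, U→B 6·16=96. Service 311; fixed 67; total 378.
Plan B: {D}: P→D 9·25=225, Q→D 11·5=55, R→D 12·16=192, S→D 6·23=138, T→D 4·12=48, U→D 9·16=144. Service 802; fixed 13; total 815.
Difference: |378 − 815| = 437.

Plan A is cheaper by 437.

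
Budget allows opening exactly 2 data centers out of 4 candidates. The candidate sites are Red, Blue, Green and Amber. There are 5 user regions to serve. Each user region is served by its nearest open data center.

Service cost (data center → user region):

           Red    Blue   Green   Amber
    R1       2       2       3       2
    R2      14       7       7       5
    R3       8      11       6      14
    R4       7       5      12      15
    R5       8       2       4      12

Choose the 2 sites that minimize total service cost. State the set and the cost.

Choose Blue and Green; total service cost 22.

With exactly 2 open, each user region uses its cheapest among the chosen.
{Blue, Green}: R1→Blue 2, R2→Blue 7, R3→Green 6, R4→Blue 5, R5→Blue 2. Service cost 22.
{Red, Blue}: service cost 24
{Blue, Amber}: service cost 25
Among all 6 size-2 choices, {Blue, Green} is lowest.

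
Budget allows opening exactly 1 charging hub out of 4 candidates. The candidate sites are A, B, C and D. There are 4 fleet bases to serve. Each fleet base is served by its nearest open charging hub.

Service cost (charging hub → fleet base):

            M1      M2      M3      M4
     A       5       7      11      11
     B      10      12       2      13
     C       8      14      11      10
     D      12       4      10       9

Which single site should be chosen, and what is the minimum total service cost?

With exactly 1 open, each fleet base uses its cheapest among the chosen.
{A}: M1→A 5, M2→A 7, M3→A 11, M4→A 11. Service cost 34.
{D}: service cost 35
{B}: service cost 37
Among all 4 size-1 choices, {A} is lowest.

Choose A only; total service cost 34.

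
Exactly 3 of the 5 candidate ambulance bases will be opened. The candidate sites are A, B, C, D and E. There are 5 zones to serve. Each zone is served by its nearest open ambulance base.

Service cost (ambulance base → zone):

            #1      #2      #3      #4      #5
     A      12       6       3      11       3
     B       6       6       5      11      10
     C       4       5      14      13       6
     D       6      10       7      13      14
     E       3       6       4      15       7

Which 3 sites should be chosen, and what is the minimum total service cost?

With exactly 3 open, each zone uses its cheapest among the chosen.
{A, C, E}: #1→E 3, #2→C 5, #3→A 3, #4→A 11, #5→A 3. Service cost 25.
{A, B, C}: service cost 26
{A, B, E}: service cost 26
Among all 10 size-3 choices, {A, C, E} is lowest.

Choose A, C and E; total service cost 25.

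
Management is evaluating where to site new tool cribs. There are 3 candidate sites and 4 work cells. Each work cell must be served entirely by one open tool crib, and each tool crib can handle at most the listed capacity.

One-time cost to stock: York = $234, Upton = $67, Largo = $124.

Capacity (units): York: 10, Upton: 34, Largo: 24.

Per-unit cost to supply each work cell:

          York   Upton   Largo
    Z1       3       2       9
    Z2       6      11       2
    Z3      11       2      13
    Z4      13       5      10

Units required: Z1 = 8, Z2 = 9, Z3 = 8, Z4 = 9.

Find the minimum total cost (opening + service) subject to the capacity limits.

Open {Upton}: Z1→Upton 2·8=16, Z2→Upton 11·9=99, Z3→Upton 2·8=16, Z4→Upton 5·9=45.
Loads: Upton carries 34/34. Service 176; fixed 67; total 243.
Next best feasible plan costs 286.

Minimum total cost: 243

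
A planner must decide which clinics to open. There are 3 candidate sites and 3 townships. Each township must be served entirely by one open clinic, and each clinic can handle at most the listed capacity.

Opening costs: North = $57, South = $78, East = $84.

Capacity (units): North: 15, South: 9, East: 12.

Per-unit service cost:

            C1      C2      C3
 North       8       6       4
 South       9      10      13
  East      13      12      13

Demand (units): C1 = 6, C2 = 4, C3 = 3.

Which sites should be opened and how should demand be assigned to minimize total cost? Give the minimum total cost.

Minimum total cost: 141

Open {North}: C1→North 8·6=48, C2→North 6·4=24, C3→North 4·3=12.
Loads: North carries 13/15. Service 84; fixed 57; total 141.
Next best feasible plan costs 219.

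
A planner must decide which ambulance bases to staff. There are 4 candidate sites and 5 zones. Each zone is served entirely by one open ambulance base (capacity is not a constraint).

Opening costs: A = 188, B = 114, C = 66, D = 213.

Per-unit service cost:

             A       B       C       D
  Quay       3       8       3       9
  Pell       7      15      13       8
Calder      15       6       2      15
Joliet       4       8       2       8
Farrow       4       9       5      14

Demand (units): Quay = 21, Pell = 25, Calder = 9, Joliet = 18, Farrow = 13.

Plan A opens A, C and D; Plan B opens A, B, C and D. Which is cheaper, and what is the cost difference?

Plan A is cheaper by 114.

Plan A: {A, C, D}: Quay→A 3·21=63, Pell→A 7·25=175, Calder→C 2·9=18, Joliet→C 2·18=36, Farrow→A 4·13=52. Service 344; fixed 467; total 811.
Plan B: {A, B, C, D}: Quay→A 3·21=63, Pell→A 7·25=175, Calder→C 2·9=18, Joliet→C 2·18=36, Farrow→A 4·13=52. Service 344; fixed 581; total 925.
Difference: |811 − 925| = 114.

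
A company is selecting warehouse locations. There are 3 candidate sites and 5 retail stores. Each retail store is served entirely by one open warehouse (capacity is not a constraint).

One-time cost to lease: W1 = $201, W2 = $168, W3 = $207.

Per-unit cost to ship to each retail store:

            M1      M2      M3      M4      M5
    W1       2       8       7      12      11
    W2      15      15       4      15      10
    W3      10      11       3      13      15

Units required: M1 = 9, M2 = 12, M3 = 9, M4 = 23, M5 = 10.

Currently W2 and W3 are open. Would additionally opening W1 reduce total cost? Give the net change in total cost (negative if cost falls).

No — net change +70 (cost rises by 70).

Current service cost with {W2, W3}: 648.
Adding W1: each retail store re-picks its cheapest; new service cost 517, saving 131.
Extra fixed cost: 201. Net change = 201 − 131 = 70.
(Totals: 1023 → 1093.)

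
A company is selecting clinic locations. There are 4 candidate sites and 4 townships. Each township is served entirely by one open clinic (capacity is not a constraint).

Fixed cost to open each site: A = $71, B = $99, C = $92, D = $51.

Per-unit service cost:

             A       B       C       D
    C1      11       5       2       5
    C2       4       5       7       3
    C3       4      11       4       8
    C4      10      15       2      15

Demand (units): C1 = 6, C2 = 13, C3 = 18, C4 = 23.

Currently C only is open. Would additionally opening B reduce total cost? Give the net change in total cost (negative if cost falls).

No — net change +73 (cost rises by 73).

Current service cost with {C}: 221.
Adding B: each township re-picks its cheapest; new service cost 195, saving 26.
Extra fixed cost: 99. Net change = 99 − 26 = 73.
(Totals: 313 → 386.)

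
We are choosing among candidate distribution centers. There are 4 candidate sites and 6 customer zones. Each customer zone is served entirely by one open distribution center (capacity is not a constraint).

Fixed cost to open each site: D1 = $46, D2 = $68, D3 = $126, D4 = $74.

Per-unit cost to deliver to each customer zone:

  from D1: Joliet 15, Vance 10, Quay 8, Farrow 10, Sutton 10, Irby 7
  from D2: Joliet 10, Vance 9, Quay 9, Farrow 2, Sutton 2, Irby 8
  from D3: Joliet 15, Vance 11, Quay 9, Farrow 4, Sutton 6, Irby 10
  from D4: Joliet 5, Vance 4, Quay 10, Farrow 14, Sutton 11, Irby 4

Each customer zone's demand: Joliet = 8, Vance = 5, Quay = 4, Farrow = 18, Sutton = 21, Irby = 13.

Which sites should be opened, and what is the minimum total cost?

Open D2 and D4; minimum total cost 368.

For any fixed open set, each customer zone goes to its cheapest open site; total = fixed + service.
{D2, D4}: Joliet→D4 5·8=40, Vance→D4 4·5=20, Quay→D2 9·4=36, Farrow→D2 2·18=36, Sutton→D2 2·21=42, Irby→D4 4·13=52. Service 226; fixed 142; total 368.
{D1, D2, D4}: service 222 + fixed 188 = 410
{D2}: service 343 + fixed 68 = 411
{D1, D2, D3, D4}: Joliet→D4 5·8=40, Vance→D4 4·5=20, Quay→D1 8·4=32, Farrow→D2 2·18=36, Sutton→D2 2·21=42, Irby→D4 4·13=52. Service 222; fixed 314; total 536.
(All 15 nonempty subsets were checked; D2 and D4 is lowest.)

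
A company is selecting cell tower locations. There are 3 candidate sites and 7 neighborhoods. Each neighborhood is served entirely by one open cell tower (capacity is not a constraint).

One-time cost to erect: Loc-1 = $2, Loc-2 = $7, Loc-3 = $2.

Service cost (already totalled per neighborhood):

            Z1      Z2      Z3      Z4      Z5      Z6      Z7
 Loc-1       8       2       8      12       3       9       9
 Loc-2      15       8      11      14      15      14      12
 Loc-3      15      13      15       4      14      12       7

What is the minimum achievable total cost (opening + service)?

Minimum total cost: 45

For any fixed open set, each neighborhood goes to its cheapest open site; total = fixed + service.
{Loc-1, Loc-3}: Z1→Loc-1 8, Z2→Loc-1 2, Z3→Loc-1 8, Z4→Loc-3 4, Z5→Loc-1 3, Z6→Loc-1 9, Z7→Loc-3 7. Service 41; fixed 4; total 45.
{Loc-1, Loc-2, Loc-3}: Z1→Loc-1 8, Z2→Loc-1 2, Z3→Loc-1 8, Z4→Loc-3 4, Z5→Loc-1 3, Z6→Loc-1 9, Z7→Loc-3 7. Service 41; fixed 11; total 52.
{Loc-1}: service 51 + fixed 2 = 53
(All 7 nonempty subsets were checked; Loc-1 and Loc-3 is lowest.)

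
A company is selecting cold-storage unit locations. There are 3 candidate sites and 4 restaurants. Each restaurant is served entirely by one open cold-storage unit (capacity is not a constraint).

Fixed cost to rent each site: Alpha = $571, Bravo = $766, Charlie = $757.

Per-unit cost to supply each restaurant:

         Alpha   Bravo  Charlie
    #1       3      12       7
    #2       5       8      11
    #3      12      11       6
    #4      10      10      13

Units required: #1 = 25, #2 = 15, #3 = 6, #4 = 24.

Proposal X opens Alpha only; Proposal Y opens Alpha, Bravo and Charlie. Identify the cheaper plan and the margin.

Proposal X is cheaper by 1487.

Proposal X: {Alpha}: #1→Alpha 3·25=75, #2→Alpha 5·15=75, #3→Alpha 12·6=72, #4→Alpha 10·24=240. Service 462; fixed 571; total 1033.
Proposal Y: {Alpha, Bravo, Charlie}: #1→Alpha 3·25=75, #2→Alpha 5·15=75, #3→Charlie 6·6=36, #4→Alpha 10·24=240. Service 426; fixed 2094; total 2520.
Difference: |1033 − 2520| = 1487.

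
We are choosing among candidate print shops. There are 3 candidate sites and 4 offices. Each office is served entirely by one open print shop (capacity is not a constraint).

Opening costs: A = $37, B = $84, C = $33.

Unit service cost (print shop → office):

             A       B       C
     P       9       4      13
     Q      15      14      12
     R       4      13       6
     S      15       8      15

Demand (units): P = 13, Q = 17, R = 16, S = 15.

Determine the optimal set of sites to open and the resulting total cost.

Open B and C; minimum total cost 589.

For any fixed open set, each office goes to its cheapest open site; total = fixed + service.
{B, C}: P→B 4·13=52, Q→C 12·17=204, R→C 6·16=96, S→B 8·15=120. Service 472; fixed 117; total 589.
{A, B, C}: service 440 + fixed 154 = 594
{A, B}: P→B 4·13=52, Q→B 14·17=238, R→A 4·16=64, S→B 8·15=120. Service 474; fixed 121; total 595.
{C}: service 694 + fixed 33 = 727
No other subset beats 589.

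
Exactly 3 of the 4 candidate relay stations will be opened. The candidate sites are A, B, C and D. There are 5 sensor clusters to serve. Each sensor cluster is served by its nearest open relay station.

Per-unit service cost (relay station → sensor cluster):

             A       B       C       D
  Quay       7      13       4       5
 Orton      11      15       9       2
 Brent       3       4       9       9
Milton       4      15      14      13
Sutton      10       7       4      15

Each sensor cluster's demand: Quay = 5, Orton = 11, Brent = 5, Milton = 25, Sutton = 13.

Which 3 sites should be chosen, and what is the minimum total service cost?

Choose A, C and D; total service cost 209.

With exactly 3 open, each sensor cluster uses its cheapest among the chosen.
{A, C, D}: Quay→C 4·5=20, Orton→D 2·11=22, Brent→A 3·5=15, Milton→A 4·25=100, Sutton→C 4·13=52. Service cost 209.
{A, B, D}: service cost 253
{A, B, C}: service cost 286
Among all 4 size-3 choices, {A, C, D} is lowest.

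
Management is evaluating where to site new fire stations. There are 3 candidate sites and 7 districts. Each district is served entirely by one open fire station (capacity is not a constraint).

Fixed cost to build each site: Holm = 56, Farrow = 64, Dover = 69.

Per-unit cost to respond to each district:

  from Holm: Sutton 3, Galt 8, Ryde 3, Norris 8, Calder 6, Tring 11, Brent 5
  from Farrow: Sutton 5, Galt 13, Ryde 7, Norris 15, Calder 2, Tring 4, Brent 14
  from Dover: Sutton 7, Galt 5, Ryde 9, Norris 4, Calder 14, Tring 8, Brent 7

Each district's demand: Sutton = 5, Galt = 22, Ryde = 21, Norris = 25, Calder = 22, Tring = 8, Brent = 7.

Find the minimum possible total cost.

For any fixed open set, each district goes to its cheapest open site; total = fixed + service.
{Holm, Farrow, Dover}: Sutton→Holm 3·5=15, Galt→Dover 5·22=110, Ryde→Holm 3·21=63, Norris→Dover 4·25=100, Calder→Farrow 2·22=44, Tring→Farrow 4·8=32, Brent→Holm 5·7=35. Service 399; fixed 189; total 588.
{Farrow, Dover}: Sutton→Farrow 5·5=25, Galt→Dover 5·22=110, Ryde→Farrow 7·21=147, Norris→Dover 4·25=100, Calder→Farrow 2·22=44, Tring→Farrow 4·8=32, Brent→Dover 7·7=49. Service 507; fixed 133; total 640.
{Holm, Dover}: service 519 + fixed 125 = 644
{Holm}: service 709 + fixed 56 = 765
(All 7 nonempty subsets were checked; Holm, Farrow and Dover is lowest.)

Minimum total cost: 588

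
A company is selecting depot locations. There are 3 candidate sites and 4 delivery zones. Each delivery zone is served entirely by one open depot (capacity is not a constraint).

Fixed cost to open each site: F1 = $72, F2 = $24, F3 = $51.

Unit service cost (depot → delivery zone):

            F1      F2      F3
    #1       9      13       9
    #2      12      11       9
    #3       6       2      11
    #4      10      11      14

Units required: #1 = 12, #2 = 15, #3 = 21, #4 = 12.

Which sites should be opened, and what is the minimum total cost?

For any fixed open set, each delivery zone goes to its cheapest open site; total = fixed + service.
{F2, F3}: #1→F3 9·12=108, #2→F3 9·15=135, #3→F2 2·21=42, #4→F2 11·12=132. Service 417; fixed 75; total 492.
{F2}: service 495 + fixed 24 = 519
{F1, F2}: #1→F1 9·12=108, #2→F2 11·15=165, #3→F2 2·21=42, #4→F1 10·12=120. Service 435; fixed 96; total 531.
{F1, F2, F3}: service 405 + fixed 147 = 552
No other subset beats 492.

Open F2 and F3; minimum total cost 492.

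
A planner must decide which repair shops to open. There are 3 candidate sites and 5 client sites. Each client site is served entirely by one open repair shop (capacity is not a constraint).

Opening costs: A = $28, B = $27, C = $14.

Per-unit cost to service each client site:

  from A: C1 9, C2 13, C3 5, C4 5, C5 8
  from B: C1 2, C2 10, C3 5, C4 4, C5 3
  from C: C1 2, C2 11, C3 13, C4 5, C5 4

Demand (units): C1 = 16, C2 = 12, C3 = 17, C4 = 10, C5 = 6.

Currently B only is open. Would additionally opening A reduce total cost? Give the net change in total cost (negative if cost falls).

No — net change +28 (cost rises by 28).

Current service cost with {B}: 295.
Adding A: each client site re-picks its cheapest; new service cost 295, saving 0.
Extra fixed cost: 28. Net change = 28 − 0 = 28.
(Totals: 322 → 350.)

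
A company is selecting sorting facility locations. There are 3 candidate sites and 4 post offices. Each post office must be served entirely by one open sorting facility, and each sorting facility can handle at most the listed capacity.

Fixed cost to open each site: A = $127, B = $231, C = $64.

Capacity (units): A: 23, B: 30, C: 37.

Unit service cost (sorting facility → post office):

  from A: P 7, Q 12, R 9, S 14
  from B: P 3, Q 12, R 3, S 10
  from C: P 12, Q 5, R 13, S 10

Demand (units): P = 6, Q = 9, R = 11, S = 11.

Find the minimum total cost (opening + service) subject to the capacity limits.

Open {C}: P→C 12·6=72, Q→C 5·9=45, R→C 13·11=143, S→C 10·11=110.
Loads: C carries 37/37. Service 370; fixed 64; total 434.
Next best feasible plan costs 487.

Minimum total cost: 434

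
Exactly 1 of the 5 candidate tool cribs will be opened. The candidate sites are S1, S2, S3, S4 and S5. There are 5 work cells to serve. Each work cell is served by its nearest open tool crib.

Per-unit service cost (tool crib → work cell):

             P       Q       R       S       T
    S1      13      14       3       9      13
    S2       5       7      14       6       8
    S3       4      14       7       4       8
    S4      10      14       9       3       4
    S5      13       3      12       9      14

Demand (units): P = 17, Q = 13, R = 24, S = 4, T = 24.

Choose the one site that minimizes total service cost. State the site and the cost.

With exactly 1 open, each work cell uses its cheapest among the chosen.
{S3}: P→S3 4·17=68, Q→S3 14·13=182, R→S3 7·24=168, S→S3 4·4=16, T→S3 8·24=192. Service cost 626.
{S4}: service cost 676
{S2}: service cost 728
Among all 5 size-1 choices, {S3} is lowest.

Choose S3 only; total service cost 626.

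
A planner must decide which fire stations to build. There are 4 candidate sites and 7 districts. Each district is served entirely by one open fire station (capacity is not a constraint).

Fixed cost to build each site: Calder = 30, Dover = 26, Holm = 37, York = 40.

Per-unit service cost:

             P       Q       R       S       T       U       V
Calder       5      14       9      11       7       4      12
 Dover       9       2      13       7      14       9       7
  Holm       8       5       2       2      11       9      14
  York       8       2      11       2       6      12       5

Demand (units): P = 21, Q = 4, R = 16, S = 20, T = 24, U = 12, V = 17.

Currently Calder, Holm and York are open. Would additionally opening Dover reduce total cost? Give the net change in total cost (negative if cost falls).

No — net change +26 (cost rises by 26).

Current service cost with {Calder, Holm, York}: 462.
Adding Dover: each district re-picks its cheapest; new service cost 462, saving 0.
Extra fixed cost: 26. Net change = 26 − 0 = 26.
(Totals: 569 → 595.)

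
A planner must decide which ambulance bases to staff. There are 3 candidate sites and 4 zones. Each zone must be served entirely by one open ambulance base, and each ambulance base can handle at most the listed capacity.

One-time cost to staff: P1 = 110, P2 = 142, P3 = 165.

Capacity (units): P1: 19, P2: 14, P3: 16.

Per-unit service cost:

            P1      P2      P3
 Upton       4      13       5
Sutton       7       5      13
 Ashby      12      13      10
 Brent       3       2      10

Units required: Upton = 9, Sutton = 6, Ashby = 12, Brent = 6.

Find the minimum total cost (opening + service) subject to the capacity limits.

Open {P1, P3}: Upton→P3 5·9=45, Sutton→P3 13·6=78, Ashby→P1 12·12=144, Brent→P1 3·6=18.
Loads: P1 carries 18/19, P3 carries 15/16. Service 285; fixed 275; total 560.
Next best feasible plan costs 566.

Minimum total cost: 560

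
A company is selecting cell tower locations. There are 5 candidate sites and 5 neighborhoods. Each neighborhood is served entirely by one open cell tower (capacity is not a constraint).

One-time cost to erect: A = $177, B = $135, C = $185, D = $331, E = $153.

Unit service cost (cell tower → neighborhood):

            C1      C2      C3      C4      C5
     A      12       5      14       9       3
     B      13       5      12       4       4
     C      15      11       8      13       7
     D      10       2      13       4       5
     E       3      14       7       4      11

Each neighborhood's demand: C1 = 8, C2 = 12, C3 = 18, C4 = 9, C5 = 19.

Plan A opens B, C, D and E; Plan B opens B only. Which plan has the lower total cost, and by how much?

Plan B is cheaper by 463.

Plan A: {B, C, D, E}: C1→E 3·8=24, C2→D 2·12=24, C3→E 7·18=126, C4→B 4·9=36, C5→B 4·19=76. Service 286; fixed 804; total 1090.
Plan B: {B}: C1→B 13·8=104, C2→B 5·12=60, C3→B 12·18=216, C4→B 4·9=36, C5→B 4·19=76. Service 492; fixed 135; total 627.
Difference: |1090 − 627| = 463.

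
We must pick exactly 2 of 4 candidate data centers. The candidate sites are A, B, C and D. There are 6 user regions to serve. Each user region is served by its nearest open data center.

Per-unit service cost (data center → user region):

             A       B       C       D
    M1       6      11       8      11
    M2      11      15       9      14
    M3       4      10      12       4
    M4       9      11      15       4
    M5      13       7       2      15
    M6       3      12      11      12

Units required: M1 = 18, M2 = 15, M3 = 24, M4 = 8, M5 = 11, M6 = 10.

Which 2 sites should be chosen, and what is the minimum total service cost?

With exactly 2 open, each user region uses its cheapest among the chosen.
{A, C}: M1→A 6·18=108, M2→C 9·15=135, M3→A 4·24=96, M4→A 9·8=72, M5→C 2·11=22, M6→A 3·10=30. Service cost 463.
{C, D}: service cost 539
{A, B}: service cost 548
Among all 6 size-2 choices, {A, C} is lowest.

Choose A and C; total service cost 463.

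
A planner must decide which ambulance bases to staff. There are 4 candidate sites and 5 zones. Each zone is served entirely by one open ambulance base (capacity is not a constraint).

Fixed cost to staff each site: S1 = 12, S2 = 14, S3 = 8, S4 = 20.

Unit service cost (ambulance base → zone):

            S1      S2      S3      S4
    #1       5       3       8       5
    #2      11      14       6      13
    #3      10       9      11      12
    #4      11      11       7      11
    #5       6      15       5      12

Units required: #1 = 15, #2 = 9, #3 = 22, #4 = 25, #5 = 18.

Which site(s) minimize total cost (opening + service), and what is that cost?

For any fixed open set, each zone goes to its cheapest open site; total = fixed + service.
{S2, S3}: #1→S2 3·15=45, #2→S3 6·9=54, #3→S2 9·22=198, #4→S3 7·25=175, #5→S3 5·18=90. Service 562; fixed 22; total 584.
{S1, S2, S3}: service 562 + fixed 34 = 596
{S2, S3, S4}: service 562 + fixed 42 = 604
{S1, S2, S3, S4}: #1→S2 3·15=45, #2→S3 6·9=54, #3→S2 9·22=198, #4→S3 7·25=175, #5→S3 5·18=90. Service 562; fixed 54; total 616.
No other subset beats 584.

Open S2 and S3; minimum total cost 584.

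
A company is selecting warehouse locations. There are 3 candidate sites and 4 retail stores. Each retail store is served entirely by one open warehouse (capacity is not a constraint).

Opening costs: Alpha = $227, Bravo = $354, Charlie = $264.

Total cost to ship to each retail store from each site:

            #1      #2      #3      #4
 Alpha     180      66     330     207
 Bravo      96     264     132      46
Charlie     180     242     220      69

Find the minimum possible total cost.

For any fixed open set, each retail store goes to its cheapest open site; total = fixed + service.
{Bravo}: #1→Bravo 96, #2→Bravo 264, #3→Bravo 132, #4→Bravo 46. Service 538; fixed 354; total 892.
{Alpha, Bravo}: service 340 + fixed 581 = 921
{Charlie}: #1→Charlie 180, #2→Charlie 242, #3→Charlie 220, #4→Charlie 69. Service 711; fixed 264; total 975.
{Alpha, Bravo, Charlie}: service 340 + fixed 845 = 1185
No other subset beats 892.

Minimum total cost: 892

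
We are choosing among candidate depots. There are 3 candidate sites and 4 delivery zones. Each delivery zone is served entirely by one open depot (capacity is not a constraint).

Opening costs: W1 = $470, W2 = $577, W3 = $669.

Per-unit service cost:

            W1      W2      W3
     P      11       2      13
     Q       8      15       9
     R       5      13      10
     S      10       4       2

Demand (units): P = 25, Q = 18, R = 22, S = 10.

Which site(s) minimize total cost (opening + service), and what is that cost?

Open W1 only; minimum total cost 1099.

For any fixed open set, each delivery zone goes to its cheapest open site; total = fixed + service.
{W1}: P→W1 11·25=275, Q→W1 8·18=144, R→W1 5·22=110, S→W1 10·10=100. Service 629; fixed 470; total 1099.
{W2}: P→W2 2·25=50, Q→W2 15·18=270, R→W2 13·22=286, S→W2 4·10=40. Service 646; fixed 577; total 1223.
{W1, W2}: service 344 + fixed 1047 = 1391
{W1, W2, W3}: P→W2 2·25=50, Q→W1 8·18=144, R→W1 5·22=110, S→W3 2·10=20. Service 324; fixed 1716; total 2040.
(All 7 nonempty subsets were checked; W1 only is lowest.)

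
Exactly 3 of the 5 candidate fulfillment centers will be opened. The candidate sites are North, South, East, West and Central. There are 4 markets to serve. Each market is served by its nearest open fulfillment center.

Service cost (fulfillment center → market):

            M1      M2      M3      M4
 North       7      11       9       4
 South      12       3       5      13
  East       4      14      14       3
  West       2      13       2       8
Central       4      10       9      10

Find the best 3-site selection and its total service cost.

With exactly 3 open, each market uses its cheapest among the chosen.
{South, East, West}: M1→West 2, M2→South 3, M3→West 2, M4→East 3. Service cost 10.
{North, South, West}: service cost 11
{North, South, East}: service cost 15
Among all 10 size-3 choices, {South, East, West} is lowest.

Choose South, East and West; total service cost 10.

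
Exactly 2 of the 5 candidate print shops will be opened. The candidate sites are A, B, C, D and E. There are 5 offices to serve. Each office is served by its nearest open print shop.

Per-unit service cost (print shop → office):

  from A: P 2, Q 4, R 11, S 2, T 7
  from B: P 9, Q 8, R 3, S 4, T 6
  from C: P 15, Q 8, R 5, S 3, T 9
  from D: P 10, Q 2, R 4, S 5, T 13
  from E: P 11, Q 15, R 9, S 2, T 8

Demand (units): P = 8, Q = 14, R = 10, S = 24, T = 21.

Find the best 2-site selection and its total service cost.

With exactly 2 open, each office uses its cheapest among the chosen.
{A, B}: P→A 2·8=16, Q→A 4·14=56, R→B 3·10=30, S→A 2·24=48, T→B 6·21=126. Service cost 276.
{A, D}: service cost 279
{A, C}: service cost 317
Among all 10 size-2 choices, {A, B} is lowest.

Choose A and B; total service cost 276.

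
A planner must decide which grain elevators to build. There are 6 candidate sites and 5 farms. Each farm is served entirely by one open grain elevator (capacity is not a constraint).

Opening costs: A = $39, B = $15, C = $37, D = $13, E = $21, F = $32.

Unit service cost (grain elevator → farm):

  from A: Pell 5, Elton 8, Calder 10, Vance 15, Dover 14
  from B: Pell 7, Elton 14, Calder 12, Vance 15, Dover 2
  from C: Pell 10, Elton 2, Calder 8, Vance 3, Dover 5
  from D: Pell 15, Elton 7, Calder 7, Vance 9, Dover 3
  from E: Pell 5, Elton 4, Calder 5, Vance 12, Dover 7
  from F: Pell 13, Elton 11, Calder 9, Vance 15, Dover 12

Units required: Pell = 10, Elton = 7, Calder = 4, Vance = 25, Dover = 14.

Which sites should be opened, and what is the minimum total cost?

For any fixed open set, each farm goes to its cheapest open site; total = fixed + service.
{B, C, E}: Pell→E 5·10=50, Elton→C 2·7=14, Calder→E 5·4=20, Vance→C 3·25=75, Dover→B 2·14=28. Service 187; fixed 73; total 260.
{B, C}: Pell→B 7·10=70, Elton→C 2·7=14, Calder→C 8·4=32, Vance→C 3·25=75, Dover→B 2·14=28. Service 219; fixed 52; total 271.
{C, D, E}: Pell→E 5·10=50, Elton→C 2·7=14, Calder→E 5·4=20, Vance→C 3·25=75, Dover→D 3·14=42. Service 201; fixed 71; total 272.
{A, B, C, D, E, F}: service 187 + fixed 157 = 344
No other subset beats 260.

Open B, C and E; minimum total cost 260.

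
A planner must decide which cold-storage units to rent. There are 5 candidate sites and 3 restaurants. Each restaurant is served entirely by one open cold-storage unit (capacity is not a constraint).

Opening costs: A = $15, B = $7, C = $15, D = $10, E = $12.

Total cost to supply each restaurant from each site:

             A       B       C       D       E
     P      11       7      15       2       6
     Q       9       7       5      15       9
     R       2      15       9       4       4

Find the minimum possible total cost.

Minimum total cost: 30

For any fixed open set, each restaurant goes to its cheapest open site; total = fixed + service.
{B, D}: P→D 2, Q→B 7, R→D 4. Service 13; fixed 17; total 30.
{D}: service 21 + fixed 10 = 31
{E}: service 19 + fixed 12 = 31
{A, B, C, D, E}: service 9 + fixed 59 = 68
No other subset beats 30.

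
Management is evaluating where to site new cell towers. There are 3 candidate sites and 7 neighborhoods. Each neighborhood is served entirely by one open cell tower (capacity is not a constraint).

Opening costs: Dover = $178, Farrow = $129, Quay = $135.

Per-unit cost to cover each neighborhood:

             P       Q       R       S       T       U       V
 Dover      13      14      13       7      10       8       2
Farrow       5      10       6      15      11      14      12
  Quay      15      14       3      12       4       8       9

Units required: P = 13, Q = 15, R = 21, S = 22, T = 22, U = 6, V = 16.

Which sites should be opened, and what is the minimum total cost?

For any fixed open set, each neighborhood goes to its cheapest open site; total = fixed + service.
{Dover, Farrow, Quay}: P→Farrow 5·13=65, Q→Farrow 10·15=150, R→Quay 3·21=63, S→Dover 7·22=154, T→Quay 4·22=88, U→Dover 8·6=48, V→Dover 2·16=32. Service 600; fixed 442; total 1042.
{Dover, Quay}: service 764 + fixed 313 = 1077
{Farrow, Quay}: service 822 + fixed 264 = 1086
{Farrow}: P→Farrow 5·13=65, Q→Farrow 10·15=150, R→Farrow 6·21=126, S→Farrow 15·22=330, T→Farrow 11·22=242, U→Farrow 14·6=84, V→Farrow 12·16=192. Service 1189; fixed 129; total 1318.
No other subset beats 1042.

Open Dover, Farrow and Quay; minimum total cost 1042.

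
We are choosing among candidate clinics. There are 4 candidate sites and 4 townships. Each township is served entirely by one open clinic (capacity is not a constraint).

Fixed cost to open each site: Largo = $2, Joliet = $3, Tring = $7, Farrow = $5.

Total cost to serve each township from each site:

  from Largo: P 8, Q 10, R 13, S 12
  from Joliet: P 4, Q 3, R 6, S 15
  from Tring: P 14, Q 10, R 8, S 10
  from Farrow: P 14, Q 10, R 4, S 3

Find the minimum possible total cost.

For any fixed open set, each township goes to its cheapest open site; total = fixed + service.
{Joliet, Farrow}: P→Joliet 4, Q→Joliet 3, R→Farrow 4, S→Farrow 3. Service 14; fixed 8; total 22.
{Largo, Joliet, Farrow}: P→Joliet 4, Q→Joliet 3, R→Farrow 4, S→Farrow 3. Service 14; fixed 10; total 24.
{Joliet, Tring, Farrow}: service 14 + fixed 15 = 29
{Largo, Joliet, Tring, Farrow}: P→Joliet 4, Q→Joliet 3, R→Farrow 4, S→Farrow 3. Service 14; fixed 17; total 31.
No other subset beats 22.

Minimum total cost: 22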